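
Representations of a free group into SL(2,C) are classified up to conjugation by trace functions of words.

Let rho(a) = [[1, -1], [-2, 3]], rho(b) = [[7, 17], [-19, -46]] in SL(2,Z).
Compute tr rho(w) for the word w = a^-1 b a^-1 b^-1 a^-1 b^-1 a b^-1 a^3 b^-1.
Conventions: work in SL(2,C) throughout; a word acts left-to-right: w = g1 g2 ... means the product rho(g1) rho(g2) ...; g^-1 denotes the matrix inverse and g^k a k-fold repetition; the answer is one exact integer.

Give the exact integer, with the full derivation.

-643574

rho(a^-1) = [[3, 1], [2, 1]]
... * rho(b) = [[7, 17], [-19, -46]]  ->  [[2, 5], [-5, -12]]
... * rho(a^-1) = [[3, 1], [2, 1]]  ->  [[16, 7], [-39, -17]]
... * rho(b^-1) = [[-46, -17], [19, 7]]  ->  [[-603, -223], [1471, 544]]
... * rho(a^-1) = [[3, 1], [2, 1]]  ->  [[-2255, -826], [5501, 2015]]
... * rho(b^-1) = [[-46, -17], [19, 7]]  ->  [[88036, 32553], [-214761, -79412]]
... * rho(a) = [[1, -1], [-2, 3]]  ->  [[22930, 9623], [-55937, -23475]]
... * rho(b^-1) = [[-46, -17], [19, 7]]  ->  [[-871943, -322449], [2127077, 786604]]
... * rho(a) = [[1, -1], [-2, 3]]  ->  [[-227045, -95404], [553869, 232735]]
... * rho(a) = [[1, -1], [-2, 3]]  ->  [[-36237, -59167], [88399, 144336]]
... * rho(a) = [[1, -1], [-2, 3]]  ->  [[82097, -141264], [-200273, 344609]]
... * rho(b^-1) = [[-46, -17], [19, 7]]  ->  [[-6460478, -2384497], [15760129, 5816904]]
tr = -6460478 + 5816904 = -643574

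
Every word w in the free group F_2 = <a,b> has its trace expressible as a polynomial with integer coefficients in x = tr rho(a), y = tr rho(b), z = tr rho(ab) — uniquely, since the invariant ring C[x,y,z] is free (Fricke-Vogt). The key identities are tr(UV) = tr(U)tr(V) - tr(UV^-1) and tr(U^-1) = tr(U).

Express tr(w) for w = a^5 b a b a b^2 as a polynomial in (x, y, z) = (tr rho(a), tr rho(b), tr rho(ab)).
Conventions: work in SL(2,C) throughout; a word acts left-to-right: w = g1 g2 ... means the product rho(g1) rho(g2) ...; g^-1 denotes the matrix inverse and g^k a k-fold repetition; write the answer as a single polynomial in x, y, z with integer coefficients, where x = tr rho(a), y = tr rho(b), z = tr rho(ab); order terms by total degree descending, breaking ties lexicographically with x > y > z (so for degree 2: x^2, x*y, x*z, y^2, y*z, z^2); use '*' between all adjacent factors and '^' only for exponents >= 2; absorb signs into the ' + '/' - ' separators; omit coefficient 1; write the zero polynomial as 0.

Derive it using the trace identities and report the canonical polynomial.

apply: trace(b a b a) = trace(b a) trace(b a) - trace(1)   [split at a repeated b] = z^2 - 2
trace(a b a b a b) = trace(b a) trace(b a b a) - trace(b^-1 a^-1)   [split at a repeated b] = z^3 - 3*z
apply: trace(b a b) = trace(b) trace(a b) - trace(a)   [square of b] = y*z - x
trace(a b a b a) = trace(a) trace(b a b a) - trace(b a b)   [square of a] = x*z^2 - y*z - x
trace(b a b a b^2 a) = trace(b) trace(a b a b a b) - trace(a b a b a)   [square of b] = y*z^3 - x*z^2 - 2*y*z + x
trace(a b a) = trace(a) trace(b a) - trace(b)   [square of a] = x*z - y
trace(a b a b^2) = trace(b) trace(a b a b) - trace(a b a)   [square of b] = y*z^2 - x*z - y
trace(b a b a b^2) = trace(b) trace(a b a b^2) - trace(a b a b)   [square of b] = y^2*z^2 - x*y*z - y^2 - z^2 + 2
trace(b a b a b^2 a^2) = trace(a) trace(b a b a b^2 a) - trace(b a b a b^2)   [square of a] = x*y*z^3 - x^2*z^2 - y^2*z^2 - x*y*z + x^2 + y^2 + z^2 - 2
apply: trace(a^2 b a b a b^2 a) = trace(a) trace(b a b a b^2 a^2) - trace(b a b a b^2 a)   [square of a] = x^2*y*z^3 - x^3*z^2 - x*y^2*z^2 - x^2*y*z - y*z^3 + x^3 + x*y^2 + 2*x*z^2 + 2*y*z - 3*x
trace(a^3 b a b a b^2 a) = trace(a) trace(a^2 b a b a b^2 a) - trace(a^2 b a b a b^2)   [square of a] = x^3*y*z^3 - x^4*z^2 - x^2*y^2*z^2 - x^3*y*z - 2*x*y*z^3 + x^4 + x^2*y^2 + 3*x^2*z^2 + y^2*z^2 + 3*x*y*z - 4*x^2 - y^2 - z^2 + 2
trace(a^5 b a b a b^2) = trace(a) trace(a^3 b a b a b^2 a) - trace(a^3 b a b a b^2)   [square of a] = x^4*y*z^3 - x^5*z^2 - x^3*y^2*z^2 - x^4*y*z - 3*x^2*y*z^3 + x^5 + x^3*y^2 + 4*x^3*z^2 + 2*x*y^2*z^2 + 4*x^2*y*z + y*z^3 - 5*x^3 - 2*x*y^2 - 3*x*z^2 - 2*y*z + 5*x

x^4*y*z^3 - x^5*z^2 - x^3*y^2*z^2 - x^4*y*z - 3*x^2*y*z^3 + x^5 + x^3*y^2 + 4*x^3*z^2 + 2*x*y^2*z^2 + 4*x^2*y*z + y*z^3 - 5*x^3 - 2*x*y^2 - 3*x*z^2 - 2*y*z + 5*x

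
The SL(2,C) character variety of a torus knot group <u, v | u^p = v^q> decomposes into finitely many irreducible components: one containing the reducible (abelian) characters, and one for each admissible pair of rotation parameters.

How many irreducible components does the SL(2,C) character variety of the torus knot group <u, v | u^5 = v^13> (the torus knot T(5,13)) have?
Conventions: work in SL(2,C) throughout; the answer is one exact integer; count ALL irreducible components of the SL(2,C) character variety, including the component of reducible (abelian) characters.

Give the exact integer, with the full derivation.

25

For T(5,13): irreducibility forces the central element u^5 = v^13 to one of +I, -I.
So on each irreducible component the traces are pinned: tr(u) = 2*cos(pi*alpha/5) with 1 <= alpha <= 4, tr(v) = 2*cos(pi*beta/13) with 1 <= beta <= 12.
u^5 = (-1)^alpha I and v^13 = (-1)^beta I must agree, so alpha and beta have equal parity.
count pairs: odd alpha (2 choices) x odd beta (6), plus even alpha (2) x even beta (6): 2*6 + 2*6 = 24.
That is 24 components of irreducible characters, and with the reducible (abelian) component the total is 25.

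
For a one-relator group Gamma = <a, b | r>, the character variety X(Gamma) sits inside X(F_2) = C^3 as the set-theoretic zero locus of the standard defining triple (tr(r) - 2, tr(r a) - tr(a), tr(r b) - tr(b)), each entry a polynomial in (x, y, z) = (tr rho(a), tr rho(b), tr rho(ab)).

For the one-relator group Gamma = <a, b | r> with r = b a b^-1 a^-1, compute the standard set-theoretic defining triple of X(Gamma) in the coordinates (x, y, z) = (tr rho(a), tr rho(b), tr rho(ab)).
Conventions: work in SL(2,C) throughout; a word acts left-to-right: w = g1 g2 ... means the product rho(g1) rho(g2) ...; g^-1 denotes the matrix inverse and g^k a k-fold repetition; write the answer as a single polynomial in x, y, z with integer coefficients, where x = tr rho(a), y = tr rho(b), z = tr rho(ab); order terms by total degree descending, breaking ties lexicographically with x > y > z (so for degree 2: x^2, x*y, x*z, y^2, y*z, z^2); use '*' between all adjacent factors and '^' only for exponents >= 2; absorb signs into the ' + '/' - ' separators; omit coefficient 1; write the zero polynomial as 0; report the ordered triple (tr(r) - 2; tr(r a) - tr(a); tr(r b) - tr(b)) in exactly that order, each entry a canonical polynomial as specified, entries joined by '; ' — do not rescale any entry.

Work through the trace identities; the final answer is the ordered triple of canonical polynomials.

-x*y*z + x^2 + y^2 + z^2 - 4; 0; -x*y^2*z + x^2*y + y^3 + y*z^2 - 4*y

trace(b a b) = trace(b) trace(a b) - trace(a) = y*z - x
trace(b a b a) = trace(a b) trace(a b) - trace(1) = z^2 - 2
trace(a^-1 b a b) = trace(b a b) trace(a) - trace(b a b a) = x*y*z - x^2 - z^2 + 2
trace(b a b^-1 a^-1) = trace(a^-1 b a) trace(b) - trace(a^-1 b a b) = -x*y*z + x^2 + y^2 + z^2 - 2
trace(b^2) = trace(b) trace(b) - trace(1)   [square of b] = y^2 - 2
trace(a b^2 a) = trace(a) trace(b^2 a) - trace(b^2)   [square of a] = x*y*z - x^2 - y^2 + 2
trace(a b a) = trace(a) trace(b a) - trace(b)   [square of a] = x*z - y
trace(a b^2 a b) = trace(b) trace(a b a b) - trace(a b a)   [square of b] = y*z^2 - x*z - y
trace(b^2 a b^-1 a) = trace(a b^2 a) trace(b) - trace(a b^2 a b)   [inverse elimination on b] = x*y^2*z - x^2*y - y^3 - y*z^2 + x*z + 3*y
trace(b a b^-1 a^-1 b) = trace(b^2 a b^-1) trace(a) - trace(b^2 a b^-1 a)   [inverse elimination on a] = -x*y^2*z + x^2*y + y^3 + y*z^2 - 3*y
assemble the triple (trace(r) - 2; trace(r a) - x; trace(r b) - y)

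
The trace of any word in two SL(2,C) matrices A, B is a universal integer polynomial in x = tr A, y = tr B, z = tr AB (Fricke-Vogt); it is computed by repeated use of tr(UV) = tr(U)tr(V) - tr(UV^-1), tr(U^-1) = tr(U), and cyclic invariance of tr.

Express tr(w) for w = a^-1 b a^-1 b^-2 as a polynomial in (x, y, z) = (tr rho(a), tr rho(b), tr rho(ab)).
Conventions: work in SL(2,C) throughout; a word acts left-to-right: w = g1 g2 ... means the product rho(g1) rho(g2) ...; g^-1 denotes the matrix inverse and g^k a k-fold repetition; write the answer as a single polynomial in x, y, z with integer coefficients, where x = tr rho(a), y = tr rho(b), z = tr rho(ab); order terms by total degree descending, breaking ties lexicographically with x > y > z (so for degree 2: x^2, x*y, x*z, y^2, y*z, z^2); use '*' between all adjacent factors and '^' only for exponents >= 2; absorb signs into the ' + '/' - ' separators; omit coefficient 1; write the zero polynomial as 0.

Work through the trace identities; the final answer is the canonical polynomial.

x*y^2*z - x^2*y - y^3 - y*z^2 + x*z + 3*y

tr(b^-1) = tr(b) = y
tr(b^-1 a) = tr(a) tr(b) - tr(a b) = x*y - z
tr(a^-1 b^-1) = tr(b^-1) tr(a) - tr(b^-1 a) = z
tr(a b a) = tr(a) tr(b a) - tr(b) = x*z - y
tr(a b a b) = tr(b a) tr(b a) - tr(1)   [split at repeated b] = z^2 - 2
tr(b^-1 a b a) = tr(a b a) tr(b) - tr(a b a b) = x*y*z - y^2 - z^2 + 2
tr(b^-2 a b a) = tr(b^-1 a b a) tr(b) - tr(b^-1 a b a b) = x*y^2*z - y^3 - y*z^2 - x*z + 3*y
tr(b a^-1 b^-2 a) = tr(b^-2 a b) tr(a) - tr(b^-2 a b a) = -x*y^2*z + x^2*y + y^3 + y*z^2 - 3*y
tr(a^-1 b a^-1 b^-2) = tr(b a^-1 b^-2) tr(a) - tr(b a^-1 b^-2 a) = x*y^2*z - x^2*y - y^3 - y*z^2 + x*z + 3*y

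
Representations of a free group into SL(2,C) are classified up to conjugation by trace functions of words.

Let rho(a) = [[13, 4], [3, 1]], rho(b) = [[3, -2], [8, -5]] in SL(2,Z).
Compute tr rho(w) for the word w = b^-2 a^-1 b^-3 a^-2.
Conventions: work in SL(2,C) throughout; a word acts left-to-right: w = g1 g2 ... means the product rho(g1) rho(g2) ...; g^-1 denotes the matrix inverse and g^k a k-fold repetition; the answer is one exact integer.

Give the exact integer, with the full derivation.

-390536

rho(b^-1) = [[-5, 2], [-8, 3]]
... * rho(b^-1) = [[-5, 2], [-8, 3]]  ->  [[9, -4], [16, -7]]
... * rho(a^-1) = [[1, -4], [-3, 13]]  ->  [[21, -88], [37, -155]]
... * rho(b^-1) = [[-5, 2], [-8, 3]]  ->  [[599, -222], [1055, -391]]
... * rho(b^-1) = [[-5, 2], [-8, 3]]  ->  [[-1219, 532], [-2147, 937]]
... * rho(b^-1) = [[-5, 2], [-8, 3]]  ->  [[1839, -842], [3239, -1483]]
... * rho(a^-1) = [[1, -4], [-3, 13]]  ->  [[4365, -18302], [7688, -32235]]
... * rho(a^-1) = [[1, -4], [-3, 13]]  ->  [[59271, -255386], [104393, -449807]]
tr = 59271 + -449807 = -390536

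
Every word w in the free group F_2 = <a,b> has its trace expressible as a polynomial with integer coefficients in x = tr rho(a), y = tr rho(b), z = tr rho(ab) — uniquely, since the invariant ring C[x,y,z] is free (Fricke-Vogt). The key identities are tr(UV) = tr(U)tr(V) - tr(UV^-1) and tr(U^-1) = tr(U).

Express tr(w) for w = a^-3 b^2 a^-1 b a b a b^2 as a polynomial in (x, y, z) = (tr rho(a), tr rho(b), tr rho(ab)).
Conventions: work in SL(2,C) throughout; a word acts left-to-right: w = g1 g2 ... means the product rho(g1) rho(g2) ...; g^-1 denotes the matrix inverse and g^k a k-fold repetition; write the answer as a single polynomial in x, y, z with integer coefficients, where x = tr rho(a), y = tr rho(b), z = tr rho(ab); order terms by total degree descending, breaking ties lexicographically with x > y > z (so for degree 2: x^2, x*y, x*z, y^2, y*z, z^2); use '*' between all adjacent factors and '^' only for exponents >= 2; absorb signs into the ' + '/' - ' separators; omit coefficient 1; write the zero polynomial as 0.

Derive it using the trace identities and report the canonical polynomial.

reduce: trace(a b a b) = trace(a b) trace(a b) - trace(1)   [split at a repeated a] = z^2 - 2
trace(a b a) = trace(a) trace(b a) - trace(b)   [square of a] = x*z - y
so trace(a b a b^2) = trace(b) trace(a b a b) - trace(a b a)   [square of b] = y*z^2 - x*z - y
reduce: trace(b^2 a b a b) = trace(b) trace(a b a b^2) - trace(a b a b)   [square of b] = y^2*z^2 - x*y*z - y^2 - z^2 + 2
so trace(b a b a b^3) = trace(b) trace(b^2 a b a b) - trace(b^2 a b a)   [square of b] = y^3*z^2 - x*y^2*z - y^3 - 2*y*z^2 + x*z + 3*y
trace(b^3 a b a b^2) = trace(b) trace(b a b a b^3) - trace(b a b a b^2)   [square of b] = y^4*z^2 - x*y^3*z - y^4 - 3*y^2*z^2 + 2*x*y*z + 4*y^2 + z^2 - 2
trace(a b a b a b) = trace(b a) trace(b a b a) - trace(b^-1 a^-1)   [split at a repeated b] = z^3 - 3*z
so trace(b a b) = trace(b) trace(a b) - trace(a)   [square of b] = y*z - x
reduce: trace(a b a b a) = trace(a) trace(b a b a) - trace(b a b)   [square of a] = x*z^2 - y*z - x
trace(a b a b^2 a b) = trace(b) trace(a b a b a b) - trace(a b a b a)   [square of b] = y*z^3 - x*z^2 - 2*y*z + x
trace(a^2 b a) = trace(a) trace(b a^2) - trace(b a)   [square of a] = x^2*z - x*y - z
trace(a b a b^2 a) = trace(b) trace(a^2 b a b) - trace(a^2 b a)   [square of b] = x*y*z^2 - x^2*z - y^2*z + z
trace(b a b a b^2 a b) = trace(b) trace(a b a b^2 a b) - trace(a b a b^2 a)   [square of b] = y^2*z^3 - 2*x*y*z^2 + x^2*z - y^2*z + x*y - z
reduce: trace(b^3 a b a b^2 a) = trace(b) trace(b a b a b^2 a b) - trace(b a b a b^2 a)   [square of b] = y^3*z^3 - 2*x*y^2*z^2 + x^2*y*z - y^3*z - y*z^3 + x*y^2 + x*z^2 + y*z - x
reduce: trace(b^3 a b a b^2 a^-1) = trace(b^3 a b a b^2) trace(a) - trace(b^3 a b a b^2 a)   [inverse elimination on a] = x*y^4*z^2 - x^2*y^3*z - y^3*z^3 - x*y^4 - x*y^2*z^2 + x^2*y*z + y^3*z + y*z^3 + 3*x*y^2 - y*z - x
so trace(a^-1 b^3 a b a b^2 a^-1) = trace(b^3 a b a b^2 a^-1) trace(a) - trace(b^3 a b a b^2)   [inverse elimination on a] = x^2*y^4*z^2 - x^3*y^3*z - x*y^3*z^3 - x^2*y^4 - x^2*y^2*z^2 - y^4*z^2 + x^3*y*z + 2*x*y^3*z + x*y*z^3 + 3*x^2*y^2 + y^4 + 3*y^2*z^2 - 3*x*y*z - x^2 - 4*y^2 - z^2 + 2
trace(b a b a b^2 a^-3 b^2) = trace(a^-1 b^3 a b a b^2 a^-1) trace(a) - trace(a^-1 b^3 a b a b^2)   [inverse elimination on a] = x^3*y^4*z^2 - x^4*y^3*z - x^2*y^3*z^3 - x^3*y^4 - x^3*y^2*z^2 - 2*x*y^4*z^2 + x^4*y*z + 3*x^2*y^3*z + x^2*y*z^3 + y^3*z^3 + 3*x^3*y^2 + 2*x*y^4 + 4*x*y^2*z^2 - 4*x^2*y*z - y^3*z - y*z^3 - x^3 - 7*x*y^2 - x*z^2 + y*z + 3*x
trace(b a b a b a b^2) = trace(b) trace(b a b a b a b) - trace(b a b a b a)   [square of b] = y^2*z^3 - x*y*z^2 - 2*y^2*z - z^3 + x*y + 3*z
trace(b^2 a b a b a b^2) = trace(b) trace(b a b a b a b^2) - trace(b a b a b a b)   [square of b] = y^3*z^3 - x*y^2*z^2 - 2*y^3*z - 2*y*z^3 + x*y^2 + x*z^2 + 5*y*z - x
so trace(a b a b a b a b) = trace(a b a b) trace(a b a b) - trace(1)   [split at a repeated a] = z^4 - 4*z^2 + 2
reduce: trace(a b a b a b a) = trace(a) trace(b a b a b a) - trace(b a b a b)   [square of a] = x*z^3 - y*z^2 - 2*x*z + y
reduce: trace(a b^2 a b a b a b) = trace(b) trace(a b a b a b a b) - trace(a b a b a b a)   [square of b] = y*z^4 - x*z^3 - 3*y*z^2 + 2*x*z + y
trace(a b a b a^2) = trace(a) trace(b a b a^2) - trace(b a b a)   [square of a] = x^2*z^2 - x*y*z - x^2 - z^2 + 2
trace(a b^2 a b a b a) = trace(b) trace(a b a b a^2 b) - trace(a b a b a^2)   [square of b] = x*y*z^3 - x^2*z^2 - y^2*z^2 - x*y*z + x^2 + y^2 + z^2 - 2
so trace(b^2 a b a b a b^2 a) = trace(b) trace(a b^2 a b a b a b) - trace(a b^2 a b a b a)   [square of b] = y^2*z^4 - 2*x*y*z^3 + x^2*z^2 - 2*y^2*z^2 + 3*x*y*z - x^2 - z^2 + 2
trace(b^2 a b a b a b^2 a^-1) = trace(b^2 a b a b a b^2) trace(a) - trace(b^2 a b a b a b^2 a)   [inverse elimination on a] = x*y^3*z^3 - x^2*y^2*z^2 - y^2*z^4 - 2*x*y^3*z + x^2*y^2 + 2*y^2*z^2 + 2*x*y*z + z^2 - 2
reduce: trace(a^-2 b^2 a b a b a b^2) = trace(b^2 a b a b a b^2 a^-1) trace(a) - trace(b^2 a b a b a b^2)   [inverse elimination on a] = x^2*y^3*z^3 - x^3*y^2*z^2 - x*y^2*z^4 - 2*x^2*y^3*z - y^3*z^3 + x^3*y^2 + 3*x*y^2*z^2 + 2*x^2*y*z + 2*y^3*z + 2*y*z^3 - x*y^2 - 5*y*z - x
trace(b a b a b^2 a^-3 b^2 a) = trace(a^-2 b^2 a b a b a b^2) trace(a) - trace(a^-2 b^2 a b a b a b^2 a)   [inverse elimination on a] = x^3*y^3*z^3 - x^4*y^2*z^2 - x^2*y^2*z^4 - 2*x^3*y^3*z - 2*x*y^3*z^3 + x^4*y^2 + 4*x^2*y^2*z^2 + y^2*z^4 + 2*x^3*y*z + 4*x*y^3*z + 2*x*y*z^3 - 2*x^2*y^2 - 2*y^2*z^2 - 7*x*y*z - x^2 - z^2 + 2
so trace(a^-3 b^2 a^-1 b a b a b^2) = trace(b a b a b^2 a^-3 b^2) trace(a) - trace(b a b a b^2 a^-3 b^2 a)   [inverse elimination on a] = x^4*y^4*z^2 - x^5*y^3*z - 2*x^3*y^3*z^3 - x^4*y^4 - 2*x^2*y^4*z^2 + x^2*y^2*z^4 + x^5*y*z + 5*x^3*y^3*z + x^3*y*z^3 + 3*x*y^3*z^3 + 2*x^4*y^2 + 2*x^2*y^4 - y^2*z^4 - 6*x^3*y*z - 5*x*y^3*z - 3*x*y*z^3 - x^4 - 5*x^2*y^2 - x^2*z^2 + 2*y^2*z^2 + 8*x*y*z + 4*x^2 + z^2 - 2

x^4*y^4*z^2 - x^5*y^3*z - 2*x^3*y^3*z^3 - x^4*y^4 - 2*x^2*y^4*z^2 + x^2*y^2*z^4 + x^5*y*z + 5*x^3*y^3*z + x^3*y*z^3 + 3*x*y^3*z^3 + 2*x^4*y^2 + 2*x^2*y^4 - y^2*z^4 - 6*x^3*y*z - 5*x*y^3*z - 3*x*y*z^3 - x^4 - 5*x^2*y^2 - x^2*z^2 + 2*y^2*z^2 + 8*x*y*z + 4*x^2 + z^2 - 2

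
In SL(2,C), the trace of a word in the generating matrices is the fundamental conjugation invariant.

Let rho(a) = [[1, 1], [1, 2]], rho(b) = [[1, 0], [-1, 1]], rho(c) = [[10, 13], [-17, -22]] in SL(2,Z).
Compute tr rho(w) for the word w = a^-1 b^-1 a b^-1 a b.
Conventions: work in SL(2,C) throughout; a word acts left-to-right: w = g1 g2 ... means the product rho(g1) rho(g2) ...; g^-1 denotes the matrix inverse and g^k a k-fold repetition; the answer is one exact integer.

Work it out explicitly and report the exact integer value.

8

rho(a^-1) = [[2, -1], [-1, 1]]
... * rho(b^-1) = [[1, 0], [1, 1]]  ->  [[1, -1], [0, 1]]
... * rho(a) = [[1, 1], [1, 2]]  ->  [[0, -1], [1, 2]]
... * rho(b^-1) = [[1, 0], [1, 1]]  ->  [[-1, -1], [3, 2]]
... * rho(a) = [[1, 1], [1, 2]]  ->  [[-2, -3], [5, 7]]
... * rho(b) = [[1, 0], [-1, 1]]  ->  [[1, -3], [-2, 7]]
tr = 1 + 7 = 8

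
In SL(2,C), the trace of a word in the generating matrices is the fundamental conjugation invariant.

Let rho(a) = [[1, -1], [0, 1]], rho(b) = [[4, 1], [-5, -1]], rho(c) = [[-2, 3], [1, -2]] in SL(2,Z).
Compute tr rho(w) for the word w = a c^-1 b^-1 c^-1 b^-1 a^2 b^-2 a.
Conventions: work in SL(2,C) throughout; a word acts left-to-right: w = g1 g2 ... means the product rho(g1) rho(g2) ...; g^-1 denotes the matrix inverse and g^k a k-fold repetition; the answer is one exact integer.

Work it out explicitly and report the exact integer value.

rho(a) = [[1, -1], [0, 1]]
... * rho(c^-1) = [[-2, -3], [-1, -2]]  ->  [[-1, -1], [-1, -2]]
... * rho(b^-1) = [[-1, -1], [5, 4]]  ->  [[-4, -3], [-9, -7]]
... * rho(c^-1) = [[-2, -3], [-1, -2]]  ->  [[11, 18], [25, 41]]
... * rho(b^-1) = [[-1, -1], [5, 4]]  ->  [[79, 61], [180, 139]]
... * rho(a) = [[1, -1], [0, 1]]  ->  [[79, -18], [180, -41]]
... * rho(a) = [[1, -1], [0, 1]]  ->  [[79, -97], [180, -221]]
... * rho(b^-1) = [[-1, -1], [5, 4]]  ->  [[-564, -467], [-1285, -1064]]
... * rho(b^-1) = [[-1, -1], [5, 4]]  ->  [[-1771, -1304], [-4035, -2971]]
... * rho(a) = [[1, -1], [0, 1]]  ->  [[-1771, 467], [-4035, 1064]]
tr = -1771 + 1064 = -707

-707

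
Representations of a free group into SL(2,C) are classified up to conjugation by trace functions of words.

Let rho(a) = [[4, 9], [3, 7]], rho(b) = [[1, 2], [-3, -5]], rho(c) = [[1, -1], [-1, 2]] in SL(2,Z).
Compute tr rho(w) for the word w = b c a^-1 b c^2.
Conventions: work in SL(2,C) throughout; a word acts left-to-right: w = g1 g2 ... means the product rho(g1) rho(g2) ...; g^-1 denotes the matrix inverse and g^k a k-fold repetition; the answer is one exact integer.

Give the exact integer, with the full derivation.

rho(b) = [[1, 2], [-3, -5]]
... * rho(c) = [[1, -1], [-1, 2]]  ->  [[-1, 3], [2, -7]]
... * rho(a^-1) = [[7, -9], [-3, 4]]  ->  [[-16, 21], [35, -46]]
... * rho(b) = [[1, 2], [-3, -5]]  ->  [[-79, -137], [173, 300]]
... * rho(c) = [[1, -1], [-1, 2]]  ->  [[58, -195], [-127, 427]]
... * rho(c) = [[1, -1], [-1, 2]]  ->  [[253, -448], [-554, 981]]
tr = 253 + 981 = 1234

1234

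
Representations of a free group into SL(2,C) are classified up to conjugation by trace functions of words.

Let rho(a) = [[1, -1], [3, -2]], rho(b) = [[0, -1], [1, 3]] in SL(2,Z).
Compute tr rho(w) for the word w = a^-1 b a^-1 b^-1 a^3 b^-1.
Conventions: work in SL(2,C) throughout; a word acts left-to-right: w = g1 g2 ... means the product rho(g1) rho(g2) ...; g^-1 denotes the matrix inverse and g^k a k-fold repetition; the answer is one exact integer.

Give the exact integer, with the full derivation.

rho(a^-1) = [[-2, 1], [-3, 1]]
... * rho(b) = [[0, -1], [1, 3]]  ->  [[1, 5], [1, 6]]
... * rho(a^-1) = [[-2, 1], [-3, 1]]  ->  [[-17, 6], [-20, 7]]
... * rho(b^-1) = [[3, 1], [-1, 0]]  ->  [[-57, -17], [-67, -20]]
... * rho(a) = [[1, -1], [3, -2]]  ->  [[-108, 91], [-127, 107]]
... * rho(a) = [[1, -1], [3, -2]]  ->  [[165, -74], [194, -87]]
... * rho(a) = [[1, -1], [3, -2]]  ->  [[-57, -17], [-67, -20]]
... * rho(b^-1) = [[3, 1], [-1, 0]]  ->  [[-154, -57], [-181, -67]]
tr = -154 + -67 = -221

-221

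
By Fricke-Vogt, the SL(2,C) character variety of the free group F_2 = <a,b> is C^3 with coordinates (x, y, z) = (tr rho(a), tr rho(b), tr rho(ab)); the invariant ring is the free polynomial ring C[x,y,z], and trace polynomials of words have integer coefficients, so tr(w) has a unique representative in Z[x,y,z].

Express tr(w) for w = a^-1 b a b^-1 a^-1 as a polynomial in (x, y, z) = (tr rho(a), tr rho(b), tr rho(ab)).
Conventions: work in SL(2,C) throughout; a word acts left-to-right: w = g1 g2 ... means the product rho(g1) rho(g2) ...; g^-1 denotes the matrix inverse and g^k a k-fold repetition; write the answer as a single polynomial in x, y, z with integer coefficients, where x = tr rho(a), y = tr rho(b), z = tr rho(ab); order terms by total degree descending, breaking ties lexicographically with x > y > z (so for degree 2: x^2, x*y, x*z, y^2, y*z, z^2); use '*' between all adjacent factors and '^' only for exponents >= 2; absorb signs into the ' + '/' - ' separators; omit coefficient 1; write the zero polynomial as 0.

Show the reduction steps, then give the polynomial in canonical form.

-x^2*y*z + x^3 + x*y^2 + x*z^2 - 3*x

trace(a b a) = trace(a) * trace(b a) - trace(b)  (reduce the a square) = x*z - y
trace(a b a b) = trace(b a) * trace(b a) - trace(1)  (split on b) = z^2 - 2
trace(b a b^-1 a) = trace(a b a) * trace(b) - trace(a b a b)  (eliminate b^-1) = x*y*z - y^2 - z^2 + 2
trace(a^-1 b a b^-1) = trace(b a b^-1) * trace(a) - trace(b a b^-1 a)  (eliminate a^-1) = -x*y*z + x^2 + y^2 + z^2 - 2
trace(a^-1 b a b^-1 a^-1) = trace(a^-1 b a b^-1) * trace(a) - trace(a^-1 b a b^-1 a)  (eliminate a^-1) = -x^2*y*z + x^3 + x*y^2 + x*z^2 - 3*x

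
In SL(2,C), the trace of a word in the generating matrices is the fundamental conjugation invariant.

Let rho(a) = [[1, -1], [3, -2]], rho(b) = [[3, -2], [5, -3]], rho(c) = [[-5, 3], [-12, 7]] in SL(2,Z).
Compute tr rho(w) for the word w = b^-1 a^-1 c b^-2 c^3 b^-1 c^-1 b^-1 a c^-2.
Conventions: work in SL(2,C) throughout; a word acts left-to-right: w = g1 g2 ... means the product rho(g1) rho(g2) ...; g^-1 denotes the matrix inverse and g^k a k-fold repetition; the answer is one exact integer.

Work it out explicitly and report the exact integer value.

rho(b^-1) = [[-3, 2], [-5, 3]]
... * rho(a^-1) = [[-2, 1], [-3, 1]]  ->  [[0, -1], [1, -2]]
... * rho(c) = [[-5, 3], [-12, 7]]  ->  [[12, -7], [19, -11]]
... * rho(b^-1) = [[-3, 2], [-5, 3]]  ->  [[-1, 3], [-2, 5]]
... * rho(b^-1) = [[-3, 2], [-5, 3]]  ->  [[-12, 7], [-19, 11]]
... * rho(c) = [[-5, 3], [-12, 7]]  ->  [[-24, 13], [-37, 20]]
... * rho(c) = [[-5, 3], [-12, 7]]  ->  [[-36, 19], [-55, 29]]
... * rho(c) = [[-5, 3], [-12, 7]]  ->  [[-48, 25], [-73, 38]]
... * rho(b^-1) = [[-3, 2], [-5, 3]]  ->  [[19, -21], [29, -32]]
... * rho(c^-1) = [[7, -3], [12, -5]]  ->  [[-119, 48], [-181, 73]]
... * rho(b^-1) = [[-3, 2], [-5, 3]]  ->  [[117, -94], [178, -143]]
... * rho(a) = [[1, -1], [3, -2]]  ->  [[-165, 71], [-251, 108]]
... * rho(c^-1) = [[7, -3], [12, -5]]  ->  [[-303, 140], [-461, 213]]
... * rho(c^-1) = [[7, -3], [12, -5]]  ->  [[-441, 209], [-671, 318]]
tr = -441 + 318 = -123

-123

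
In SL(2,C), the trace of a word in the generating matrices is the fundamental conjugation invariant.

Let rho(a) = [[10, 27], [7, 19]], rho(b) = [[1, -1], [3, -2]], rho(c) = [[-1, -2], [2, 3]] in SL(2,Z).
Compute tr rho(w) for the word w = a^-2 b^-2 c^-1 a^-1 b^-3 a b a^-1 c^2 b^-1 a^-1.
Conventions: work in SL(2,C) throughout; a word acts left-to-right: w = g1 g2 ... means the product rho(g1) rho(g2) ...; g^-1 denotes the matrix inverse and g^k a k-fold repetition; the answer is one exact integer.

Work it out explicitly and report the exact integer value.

rho(a^-1) = [[19, -27], [-7, 10]]
... * rho(a^-1) = [[19, -27], [-7, 10]]  ->  [[550, -783], [-203, 289]]
... * rho(b^-1) = [[-2, 1], [-3, 1]]  ->  [[1249, -233], [-461, 86]]
... * rho(b^-1) = [[-2, 1], [-3, 1]]  ->  [[-1799, 1016], [664, -375]]
... * rho(c^-1) = [[3, 2], [-2, -1]]  ->  [[-7429, -4614], [2742, 1703]]
... * rho(a^-1) = [[19, -27], [-7, 10]]  ->  [[-108853, 154443], [40177, -57004]]
... * rho(b^-1) = [[-2, 1], [-3, 1]]  ->  [[-245623, 45590], [90658, -16827]]
... * rho(b^-1) = [[-2, 1], [-3, 1]]  ->  [[354476, -200033], [-130835, 73831]]
... * rho(b^-1) = [[-2, 1], [-3, 1]]  ->  [[-108853, 154443], [40177, -57004]]
... * rho(a) = [[10, 27], [7, 19]]  ->  [[-7429, -4614], [2742, 1703]]
... * rho(b) = [[1, -1], [3, -2]]  ->  [[-21271, 16657], [7851, -6148]]
... * rho(a^-1) = [[19, -27], [-7, 10]]  ->  [[-520748, 740887], [192205, -273457]]
... * rho(c) = [[-1, -2], [2, 3]]  ->  [[2002522, 3264157], [-739119, -1204781]]
... * rho(c) = [[-1, -2], [2, 3]]  ->  [[4525792, 5787427], [-1670443, -2136105]]
... * rho(b^-1) = [[-2, 1], [-3, 1]]  ->  [[-26413865, 10313219], [9749201, -3806548]]
... * rho(a^-1) = [[19, -27], [-7, 10]]  ->  [[-574055968, 816306545], [211880655, -301293907]]
tr = -574055968 + -301293907 = -875349875

-875349875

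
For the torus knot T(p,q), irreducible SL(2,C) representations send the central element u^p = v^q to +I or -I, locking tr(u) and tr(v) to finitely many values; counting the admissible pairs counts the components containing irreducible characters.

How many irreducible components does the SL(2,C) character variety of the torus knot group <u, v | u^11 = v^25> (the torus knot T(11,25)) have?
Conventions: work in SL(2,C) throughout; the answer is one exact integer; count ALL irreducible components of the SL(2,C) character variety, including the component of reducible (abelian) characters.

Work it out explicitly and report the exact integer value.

Gamma = < u, v | u^11 = v^25 > (torus knot T(11,25)); the central element u^11 = v^25 acts as +I or -I in any irreducible SL(2,C) representation.
This locks tr(u) to 2*cos(pi*alpha/11), alpha in 1..10, and tr(v) to 2*cos(pi*beta/25), beta in 1..24, on each component of irreducible characters.
u^11 = (-1)^alpha I and v^25 = (-1)^beta I must agree, so alpha and beta have equal parity.
Counting: 5 odd alphas x 12 odd betas + 5 even alphas x 12 even betas = 60 + 60 = 120.
That is 120 components of irreducible characters, and with the reducible (abelian) component the total is 121.

121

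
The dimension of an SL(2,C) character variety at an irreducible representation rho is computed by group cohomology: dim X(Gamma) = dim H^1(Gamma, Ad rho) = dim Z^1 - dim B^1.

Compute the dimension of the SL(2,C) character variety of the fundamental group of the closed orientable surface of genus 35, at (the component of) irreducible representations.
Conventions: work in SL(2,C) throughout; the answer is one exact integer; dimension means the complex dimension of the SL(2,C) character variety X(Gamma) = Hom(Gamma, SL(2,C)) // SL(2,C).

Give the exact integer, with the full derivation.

204

The genus-35 surface group: 2g = 70 generators, one relator prod [a_i, b_i].
Before the relator condition, cocycle space has dim 3*70 = 210.
At an irreducible rho, H^2 = coker(d_2) vanishes (Poincare duality: H^2 is dual to H^0 = invariants = 0), so d_2 is surjective onto sl_2 and dim Z^1 = 210 - 3 = 207.
dim B^1 = 3 (coboundaries, injective at irreducible rho).
Hence dim X = 207 - 3 = 204.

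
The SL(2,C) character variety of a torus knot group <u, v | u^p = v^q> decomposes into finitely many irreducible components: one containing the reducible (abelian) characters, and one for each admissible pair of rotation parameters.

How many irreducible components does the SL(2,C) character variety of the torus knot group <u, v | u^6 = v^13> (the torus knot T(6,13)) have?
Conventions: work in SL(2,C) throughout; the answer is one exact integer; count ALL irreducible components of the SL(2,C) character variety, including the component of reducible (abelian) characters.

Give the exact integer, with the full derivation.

For T(6,13): irreducibility forces the central element u^6 = v^13 to one of +I, -I.
So on each irreducible component the traces are pinned: tr(u) = 2*cos(pi*alpha/6) with 1 <= alpha <= 5, tr(v) = 2*cos(pi*beta/13) with 1 <= beta <= 12.
Consistency of u^6 = (-1)^alpha I with v^13 = (-1)^beta I forces alpha = beta (mod 2).
Enumerate parity-matched pairs: 3*6 odd-odd plus 2*6 even-even gives 30.
Total: 30 irreducible-character components + 1 reducible (abelian) component = 31.

31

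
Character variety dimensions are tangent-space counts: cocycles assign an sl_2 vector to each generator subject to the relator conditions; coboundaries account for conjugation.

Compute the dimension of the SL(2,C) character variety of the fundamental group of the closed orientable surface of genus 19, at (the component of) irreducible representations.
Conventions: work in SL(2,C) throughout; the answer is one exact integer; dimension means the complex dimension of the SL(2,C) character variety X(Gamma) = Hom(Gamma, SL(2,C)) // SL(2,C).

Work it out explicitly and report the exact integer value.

108

pi_1 of the closed genus-19 surface has 38 generators bound by the single product-of-commutators relator.
A cocycle assigns one sl_2 vector per generator subject to the relator condition d_2(z) = 0: dim of the unconstrained space is 3*2g = 114.
d_2 is surjective at irreducible rho (its cokernel H^2 is dual to H^0 = 0), so dim Z^1 = 114 - 3 = 111.
dim B^1 = 3 (coboundaries, injective at irreducible rho).
Hence dim X = 111 - 3 = 108.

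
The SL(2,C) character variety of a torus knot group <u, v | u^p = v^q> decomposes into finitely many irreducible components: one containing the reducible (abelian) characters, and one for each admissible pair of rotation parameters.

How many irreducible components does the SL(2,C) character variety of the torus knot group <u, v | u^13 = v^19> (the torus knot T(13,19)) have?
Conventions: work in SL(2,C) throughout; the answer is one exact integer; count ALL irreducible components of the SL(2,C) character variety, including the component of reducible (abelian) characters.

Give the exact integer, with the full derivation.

Gamma = < u, v | u^13 = v^19 > (torus knot T(13,19)); the central element u^13 = v^19 acts as +I or -I in any irreducible SL(2,C) representation.
This locks tr(u) to 2*cos(pi*alpha/13), alpha in 1..12, and tr(v) to 2*cos(pi*beta/19), beta in 1..18, on each component of irreducible characters.
Consistency of u^13 = (-1)^alpha I with v^19 = (-1)^beta I forces alpha = beta (mod 2).
Counting: 6 odd alphas x 9 odd betas + 6 even alphas x 9 even betas = 54 + 54 = 108.
That is 108 components of irreducible characters, and with the reducible (abelian) component the total is 109.

109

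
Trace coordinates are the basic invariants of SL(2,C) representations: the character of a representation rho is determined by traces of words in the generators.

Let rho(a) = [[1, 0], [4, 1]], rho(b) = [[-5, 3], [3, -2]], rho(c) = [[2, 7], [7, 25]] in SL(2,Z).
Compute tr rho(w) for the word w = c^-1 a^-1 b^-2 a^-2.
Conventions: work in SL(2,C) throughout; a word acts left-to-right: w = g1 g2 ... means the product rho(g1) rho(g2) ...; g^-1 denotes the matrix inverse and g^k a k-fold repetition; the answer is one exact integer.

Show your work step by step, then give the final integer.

rho(c^-1) = [[25, -7], [-7, 2]]
... * rho(a^-1) = [[1, 0], [-4, 1]]  ->  [[53, -7], [-15, 2]]
... * rho(b^-1) = [[-2, -3], [-3, -5]]  ->  [[-85, -124], [24, 35]]
... * rho(b^-1) = [[-2, -3], [-3, -5]]  ->  [[542, 875], [-153, -247]]
... * rho(a^-1) = [[1, 0], [-4, 1]]  ->  [[-2958, 875], [835, -247]]
... * rho(a^-1) = [[1, 0], [-4, 1]]  ->  [[-6458, 875], [1823, -247]]
tr = -6458 + -247 = -6705

-6705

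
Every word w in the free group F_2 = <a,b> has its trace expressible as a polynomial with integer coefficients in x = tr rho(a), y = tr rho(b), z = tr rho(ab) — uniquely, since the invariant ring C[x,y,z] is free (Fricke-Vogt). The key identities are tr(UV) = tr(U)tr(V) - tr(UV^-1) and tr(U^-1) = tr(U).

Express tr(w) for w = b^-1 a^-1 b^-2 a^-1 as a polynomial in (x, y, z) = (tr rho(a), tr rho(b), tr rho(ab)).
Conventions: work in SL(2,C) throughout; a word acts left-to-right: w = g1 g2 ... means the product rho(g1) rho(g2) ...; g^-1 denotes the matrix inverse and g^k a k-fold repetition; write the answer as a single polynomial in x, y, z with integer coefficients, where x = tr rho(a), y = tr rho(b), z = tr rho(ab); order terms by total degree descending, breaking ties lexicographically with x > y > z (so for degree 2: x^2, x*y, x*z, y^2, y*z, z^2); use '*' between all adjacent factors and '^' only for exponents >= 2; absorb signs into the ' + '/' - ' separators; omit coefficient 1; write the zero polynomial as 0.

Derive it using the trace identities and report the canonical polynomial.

y*z^2 - x*z - y

apply: trace(a^-1) = trace(a) = x
apply: trace(a^-1 b) = trace(b) * trace(a) - trace(b a)  (eliminate a^-1) = x*y - z
trace(b^-1 a^-1) = trace(a^-1) * trace(b) - trace(a^-1 b)  (eliminate b^-1) = z
use: trace(b^-2 a^-1) = trace(b^-1 a^-1) * trace(b) - trace(b^-1 a^-1 b)  (eliminate b^-1) = y*z - x
trace(b^-2) = trace(b^-1) * trace(b) - trace(1)  (eliminate b^-1) = y^2 - 2
use: trace(a^-1 b^-2 a^-1) = trace(b^-2 a^-1) * trace(a) - trace(b^-2)  (eliminate a^-1) = x*y*z - x^2 - y^2 + 2
trace(a b a) = trace(a) * trace(b a) - trace(b)  (reduce the a square) = x*z - y
apply: trace(a b a b) = trace(b a) * trace(b a) - trace(1)  (split on b) = z^2 - 2
use: trace(b^-1 a b a) = trace(a b a) * trace(b) - trace(a b a b)  (eliminate b^-1) = x*y*z - y^2 - z^2 + 2
apply: trace(b^-2 a b a) = trace(b^-1 a b a) * trace(b) - trace(b^-1 a b a b)  (eliminate b^-1) = x*y^2*z - y^3 - y*z^2 - x*z + 3*y
trace(b a^-1 b^-2 a) = trace(b^-2 a b) * trace(a) - trace(b^-2 a b a)  (eliminate a^-1) = -x*y^2*z + x^2*y + y^3 + y*z^2 - 3*y
trace(a^-1 b^-2 a^-1 b) = trace(b a^-1 b^-2) * trace(a) - trace(b a^-1 b^-2 a)  (eliminate a^-1) = x*y^2*z - x^2*y - y^3 - y*z^2 + x*z + 3*y
apply: trace(b^-1 a^-1 b^-2 a^-1) = trace(a^-1 b^-2 a^-1) * trace(b) - trace(a^-1 b^-2 a^-1 b)  (eliminate b^-1) = y*z^2 - x*z - y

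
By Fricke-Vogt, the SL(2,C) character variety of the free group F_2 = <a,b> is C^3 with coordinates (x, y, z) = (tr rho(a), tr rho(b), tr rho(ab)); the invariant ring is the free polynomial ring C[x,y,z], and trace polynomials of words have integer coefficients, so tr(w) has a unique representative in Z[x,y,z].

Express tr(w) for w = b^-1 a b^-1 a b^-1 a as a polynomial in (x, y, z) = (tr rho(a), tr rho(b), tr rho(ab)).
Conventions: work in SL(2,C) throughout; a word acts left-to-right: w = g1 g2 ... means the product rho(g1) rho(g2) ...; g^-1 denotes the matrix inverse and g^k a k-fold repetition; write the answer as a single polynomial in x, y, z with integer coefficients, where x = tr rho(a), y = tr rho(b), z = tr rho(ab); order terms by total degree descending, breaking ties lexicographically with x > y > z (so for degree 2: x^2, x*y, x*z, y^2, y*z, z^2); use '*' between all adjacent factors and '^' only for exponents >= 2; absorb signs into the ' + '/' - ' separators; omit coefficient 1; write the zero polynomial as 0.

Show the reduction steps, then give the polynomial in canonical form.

x^3*y^3 - 3*x^2*y^2*z + 3*x*y*z^2 - z^3 - 3*x*y + 3*z

apply: tr(a^2) = tr(a)*tr(a) - tr(1)  (reduce the a square) = x^2 - 2
apply: tr(a^3) = tr(a)*tr(a^2) - tr(a)  (reduce the a square) = x^3 - 3*x
tr(a b a) = tr(a)*tr(b a) - tr(b)  (reduce the a square) = x*z - y
tr(a^3 b) = tr(a)*tr(a b a) - tr(a b)  (reduce the a square) = x^2*z - x*y - z
apply: tr(a^2 b^-1 a) = tr(a^3)*tr(b) - tr(a^3 b)  (eliminate b^-1) = x^3*y - x^2*z - 2*x*y + z
tr(b a b a) = tr(b a)*tr(b a) - tr(1)  (split on b) = z^2 - 2
apply: tr(b a b) = tr(b)*tr(a b) - tr(a)  (reduce the b square) = y*z - x
tr(a b a^2 b) = tr(a)*tr(b a b a) - tr(b a b)  (reduce the a square) = x*z^2 - y*z - x
tr(a^2 b^-1 a b) = tr(a b a^2)*tr(b) - tr(a b a^2 b)  (eliminate b^-1) = x^2*y*z - x*y^2 - x*z^2 + x
apply: tr(a b^-1 a b^-1 a) = tr(a^2 b^-1 a)*tr(b) - tr(a^2 b^-1 a b)  (eliminate b^-1) = x^3*y^2 - 2*x^2*y*z - x*y^2 + x*z^2 + y*z - x
tr(a b a b^-1 a) = tr(a^2 b a)*tr(b) - tr(a^2 b a b)  (eliminate b^-1) = x^2*y*z - x*y^2 - x*z^2 + x
apply: tr(a b a b a b) = tr(b a)*tr(b a b a) - tr(b^-1 a^-1)  (split on b) = z^3 - 3*z
use: tr(a b a b^-1 a b) = tr(a b a b a)*tr(b) - tr(a b a b a b)  (eliminate b^-1) = x*y*z^2 - y^2*z - z^3 - x*y + 3*z
apply: tr(a b^-1 a b^-1 a b) = tr(a b a b^-1 a)*tr(b) - tr(a b a b^-1 a b)  (eliminate b^-1) = x^2*y^2*z - x*y^3 - 2*x*y*z^2 + y^2*z + z^3 + 2*x*y - 3*z
tr(b^-1 a b^-1 a b^-1 a) = tr(a b^-1 a b^-1 a)*tr(b) - tr(a b^-1 a b^-1 a b)  (eliminate b^-1) = x^3*y^3 - 3*x^2*y^2*z + 3*x*y*z^2 - z^3 - 3*x*y + 3*z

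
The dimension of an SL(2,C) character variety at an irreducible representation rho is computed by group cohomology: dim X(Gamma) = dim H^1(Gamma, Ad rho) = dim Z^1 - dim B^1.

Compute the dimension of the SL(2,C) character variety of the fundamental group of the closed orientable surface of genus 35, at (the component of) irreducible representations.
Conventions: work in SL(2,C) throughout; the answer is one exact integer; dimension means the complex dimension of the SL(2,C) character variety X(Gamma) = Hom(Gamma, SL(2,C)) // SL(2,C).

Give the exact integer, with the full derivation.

204

Gamma = pi_1(Sigma_35) = < a_1, b_1, ..., a_35, b_35 | prod [a_i, b_i] > has 2g = 70 generators and 1 relator.
Before the relator condition, cocycle space has dim 3*70 = 210.
H^2 = coker(d_2) is dual to H^0 = 0 at irreducible rho (Poincare duality), so d_2 is onto: dim Z^1 = 207.
Coboundaries contribute dim B^1 = 3 (injective at irreducible rho).
dim X = dim H^1 = 207 - 3 = 204.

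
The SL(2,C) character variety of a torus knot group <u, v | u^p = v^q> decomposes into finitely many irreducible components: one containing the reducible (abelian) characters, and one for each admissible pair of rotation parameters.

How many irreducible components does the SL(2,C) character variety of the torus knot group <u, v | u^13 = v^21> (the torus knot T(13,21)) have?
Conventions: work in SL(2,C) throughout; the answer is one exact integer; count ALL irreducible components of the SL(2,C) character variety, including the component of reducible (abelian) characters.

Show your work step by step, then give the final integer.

121

Gamma = < u, v | u^13 = v^21 > (torus knot T(13,21)); the central element u^13 = v^21 acts as +I or -I in any irreducible SL(2,C) representation.
This locks tr(u) to 2*cos(pi*alpha/13), alpha in 1..12, and tr(v) to 2*cos(pi*beta/21), beta in 1..20, on each component of irreducible characters.
Consistency of u^13 = (-1)^alpha I with v^21 = (-1)^beta I forces alpha = beta (mod 2).
Counting: 6 odd alphas x 10 odd betas + 6 even alphas x 10 even betas = 60 + 60 = 120.
That is 120 components of irreducible characters, and with the reducible (abelian) component the total is 121.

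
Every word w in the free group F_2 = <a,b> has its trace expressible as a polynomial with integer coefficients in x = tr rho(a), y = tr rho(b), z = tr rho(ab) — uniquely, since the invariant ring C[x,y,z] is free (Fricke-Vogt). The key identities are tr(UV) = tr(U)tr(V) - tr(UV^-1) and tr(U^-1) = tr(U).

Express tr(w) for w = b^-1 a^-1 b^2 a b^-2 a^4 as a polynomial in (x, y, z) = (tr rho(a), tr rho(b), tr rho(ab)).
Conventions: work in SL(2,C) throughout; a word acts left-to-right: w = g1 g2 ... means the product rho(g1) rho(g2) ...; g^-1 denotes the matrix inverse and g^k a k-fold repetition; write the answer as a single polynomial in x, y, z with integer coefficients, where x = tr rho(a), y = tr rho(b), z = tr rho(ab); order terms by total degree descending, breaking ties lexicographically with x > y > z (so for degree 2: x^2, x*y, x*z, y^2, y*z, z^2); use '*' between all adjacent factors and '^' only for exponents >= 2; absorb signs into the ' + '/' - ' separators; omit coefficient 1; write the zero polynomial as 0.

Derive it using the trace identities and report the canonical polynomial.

next, tr(a b a) = tr(a) * tr(b a) - tr(b)   [square of a] = x*z - y
tr(a^2 b a) = tr(a) * tr(a b a) - tr(a b)   [square of a] = x^2*z - x*y - z
tr(a b a^3) = tr(a) * tr(a^2 b a) - tr(a^2 b)   [square of a] = x^3*z - x^2*y - 2*x*z + y
tr(a^4 b a) = tr(a) * tr(a b a^3) - tr(a b a^2)   [square of a] = x^4*z - x^3*y - 3*x^2*z + 2*x*y + z
tr(b a b a) = tr(b a) * tr(b a) - tr(1)   [split at a repeated b] = z^2 - 2
tr(b a b) = tr(b) * tr(a b) - tr(a)   [square of b] = y*z - x
next, tr(b a b a^2) = tr(a) * tr(b a b a) - tr(b a b)   [square of a] = x*z^2 - y*z - x
tr(b a b a^3) = tr(a) * tr(b a b a^2) - tr(b a b a)   [square of a] = x^2*z^2 - x*y*z - x^2 - z^2 + 2
and tr(a^4 b a b) = tr(a) * tr(b a b a^3) - tr(b a b a^2)   [square of a] = x^3*z^2 - x^2*y*z - x^3 - 2*x*z^2 + y*z + 3*x
next, tr(b^-1 a^4 b a) = tr(a^4 b a) * tr(b) - tr(a^4 b a b)   [inverse elimination on b] = x^4*y*z - x^3*y^2 - x^3*z^2 - 2*x^2*y*z + x^3 + 2*x*y^2 + 2*x*z^2 - 3*x
next, tr(b a b^-2 a^4) = tr(b^-1 a^4 b a) * tr(b) - tr(b^-1 a^4 b a b)   [inverse elimination on b] = x^4*y^2*z - x^3*y^3 - x^3*y*z^2 - x^4*z - 2*x^2*y^2*z + 2*x^3*y + 2*x*y^3 + 2*x*y*z^2 + 3*x^2*z - 5*x*y - z
and tr(b^2) = tr(b) * tr(b) - tr(1)   [square of b] = y^2 - 2
next, tr(b^2 a^2) = tr(a) * tr(b^2 a) - tr(b^2)   [square of a] = x*y*z - x^2 - y^2 + 2
and tr(a b^2 a^2) = tr(a) * tr(b^2 a^2) - tr(b^2 a)   [square of a] = x^2*y*z - x^3 - x*y^2 - y*z + 3*x
tr(a b^2 a^3) = tr(a) * tr(a b^2 a^2) - tr(a b^2 a)   [square of a] = x^3*y*z - x^4 - x^2*y^2 - 2*x*y*z + 4*x^2 + y^2 - 2
next, tr(a^4 b^2 a) = tr(a) * tr(a b^2 a^3) - tr(a b^2 a^2)   [square of a] = x^4*y*z - x^5 - x^3*y^2 - 3*x^2*y*z + 5*x^3 + 2*x*y^2 + y*z - 5*x
tr(a^5 b^2 a) = tr(a) * tr(a^4 b^2 a) - tr(a^4 b^2)   [square of a] = x^5*y*z - x^6 - x^4*y^2 - 4*x^3*y*z + 6*x^4 + 3*x^2*y^2 + 3*x*y*z - 9*x^2 - y^2 + 2
and tr(a b a^5 b) = tr(a) * tr(a^2 b a b a^2) - tr(a^2 b a b a)   [square of a] = x^4*z^2 - x^3*y*z - x^4 - 3*x^2*z^2 + 2*x*y*z + 4*x^2 + z^2 - 2
tr(a b a^5) = tr(a) * tr(b a^5) - tr(b a^4)   [square of a] = x^5*z - x^4*y - 4*x^3*z + 3*x^2*y + 3*x*z - y
and tr(a^5 b^2 a b) = tr(b) * tr(a b a^5 b) - tr(a b a^5)   [square of b] = x^4*y*z^2 - x^5*z - x^3*y^2*z - 3*x^2*y*z^2 + 4*x^3*z + 2*x*y^2*z + x^2*y + y*z^2 - 3*x*z - y
and tr(a b^2 a b^-1 a^4) = tr(a^5 b^2 a) * tr(b) - tr(a^5 b^2 a b)   [inverse elimination on b] = x^5*y^2*z - x^6*y - x^4*y^3 - x^4*y*z^2 + x^5*z - 3*x^3*y^2*z + 6*x^4*y + 3*x^2*y^3 + 3*x^2*y*z^2 - 4*x^3*z + x*y^2*z - 10*x^2*y - y^3 - y*z^2 + 3*x*z + 3*y
and tr(a b a b^2 a^3) = tr(b) * tr(a^4 b a b) - tr(a^4 b a)   [square of b] = x^3*y*z^2 - x^4*z - x^2*y^2*z - 2*x*y*z^2 + 3*x^2*z + y^2*z + x*y - z
tr(b a b^2 a^2) = tr(b) * tr(a^2 b a b) - tr(a^2 b a)   [square of b] = x*y*z^2 - x^2*z - y^2*z + z
and tr(b a b^2 a) = tr(b) * tr(a b a b) - tr(a b a)   [square of b] = y*z^2 - x*z - y
and tr(a b a b^2 a^2) = tr(a) * tr(b a b^2 a^2) - tr(b a b^2 a)   [square of a] = x^2*y*z^2 - x^3*z - x*y^2*z - y*z^2 + 2*x*z + y
tr(a^4 b a b^2 a) = tr(a) * tr(a b a b^2 a^3) - tr(a b a b^2 a^2)   [square of a] = x^4*y*z^2 - x^5*z - x^3*y^2*z - 3*x^2*y*z^2 + 4*x^3*z + 2*x*y^2*z + x^2*y + y*z^2 - 3*x*z - y
next, tr(b a b a b a) = tr(a b a b) * tr(a b) - tr(b a)   [split at a repeated a] = z^3 - 3*z
and tr(a b a^2 b a b) = tr(a) * tr(b a b a b a) - tr(b a b a b)   [square of a] = x*z^3 - y*z^2 - 2*x*z + y
next, tr(a b a^2 b a) = tr(a) * tr(b a^2 b a) - tr(b a^2 b)   [square of a] = x^2*z^2 - 2*x*y*z + y^2 - 2
next, tr(b a b^2 a b a^2) = tr(b) * tr(a b a^2 b a b) - tr(a b a^2 b a)   [square of b] = x*y*z^3 - x^2*z^2 - y^2*z^2 + 2
tr(b a b^2 a b a) = tr(b) * tr(a b a b a b) - tr(a b a b a)   [square of b] = y*z^3 - x*z^2 - 2*y*z + x
next, tr(a b a b^2 a b a^2) = tr(a) * tr(b a b^2 a b a^2) - tr(b a b^2 a b a)   [square of a] = x^2*y*z^3 - x^3*z^2 - x*y^2*z^2 - y*z^3 + x*z^2 + 2*y*z + x
tr(a^4 b a b^2 a b) = tr(a) * tr(a b a b^2 a b a^2) - tr(a b a b^2 a b a)   [square of a] = x^3*y*z^3 - x^4*z^2 - x^2*y^2*z^2 - 2*x*y*z^3 + 2*x^2*z^2 + y^2*z^2 + 2*x*y*z + x^2 - 2
tr(a b^2 a b^-1 a^4 b) = tr(a^4 b a b^2 a) * tr(b) - tr(a^4 b a b^2 a b)   [inverse elimination on b] = x^4*y^2*z^2 - x^5*y*z - x^3*y^3*z - x^3*y*z^3 + x^4*z^2 - 2*x^2*y^2*z^2 + 4*x^3*y*z + 2*x*y^3*z + 2*x*y*z^3 + x^2*y^2 - 2*x^2*z^2 - 5*x*y*z - x^2 - y^2 + 2
tr(a^4 b^-1 a b^2 a b^-1) = tr(a b^2 a b^-1 a^4) * tr(b) - tr(a b^2 a b^-1 a^4 b)   [inverse elimination on b] = x^5*y^3*z - x^6*y^2 - x^4*y^4 - 2*x^4*y^2*z^2 + 2*x^5*y*z - 2*x^3*y^3*z + x^3*y*z^3 + 6*x^4*y^2 - x^4*z^2 + 3*x^2*y^4 + 5*x^2*y^2*z^2 - 8*x^3*y*z - x*y^3*z - 2*x*y*z^3 - 11*x^2*y^2 + 2*x^2*z^2 - y^4 - y^2*z^2 + 8*x*y*z + x^2 + 4*y^2 - 2
tr(a^4 b^-1 a b^2 a) = tr(a b^2 a^5) * tr(b) - tr(a b^2 a^5 b)   [inverse elimination on b] = x^5*y^2*z - x^6*y - x^4*y^3 - x^4*y*z^2 + x^5*z - 3*x^3*y^2*z + 6*x^4*y + 3*x^2*y^3 + 3*x^2*y*z^2 - 4*x^3*z + x*y^2*z - 10*x^2*y - y^3 - y*z^2 + 3*x*z + 3*y
next, tr(b^2 a b^-2 a^4 b^-1 a) = tr(a^4 b^-1 a b^2 a b^-1) * tr(b) - tr(a^4 b^-1 a b^2 a)   [inverse elimination on b] = x^5*y^4*z - x^6*y^3 - x^4*y^5 - 2*x^4*y^3*z^2 + x^5*y^2*z - 2*x^3*y^4*z + x^3*y^2*z^3 + x^6*y + 7*x^4*y^3 + 3*x^2*y^5 + 5*x^2*y^3*z^2 - x^5*z - 5*x^3*y^2*z - x*y^4*z - 2*x*y^2*z^3 - 6*x^4*y - 14*x^2*y^3 - x^2*y*z^2 - y^5 - y^3*z^2 + 4*x^3*z + 7*x*y^2*z + 11*x^2*y + 5*y^3 + y*z^2 - 3*x*z - 5*y
next, tr(b^-1 a^-1 b^2 a b^-2 a^4) = tr(b^2 a b^-2 a^4 b^-1) * tr(a) - tr(b^2 a b^-2 a^4 b^-1 a)   [inverse elimination on a] = -x^5*y^4*z + x^6*y^3 + x^4*y^5 + 2*x^4*y^3*z^2 + 2*x^3*y^4*z - x^3*y^2*z^3 - x^6*y - 8*x^4*y^3 - x^4*y*z^2 - 3*x^2*y^5 - 5*x^2*y^3*z^2 + 3*x^3*y^2*z + x*y^4*z + 2*x*y^2*z^3 + 8*x^4*y + 16*x^2*y^3 + 3*x^2*y*z^2 + y^5 + y^3*z^2 - x^3*z - 7*x*y^2*z - 16*x^2*y - 5*y^3 - y*z^2 + 2*x*z + 5*y

-x^5*y^4*z + x^6*y^3 + x^4*y^5 + 2*x^4*y^3*z^2 + 2*x^3*y^4*z - x^3*y^2*z^3 - x^6*y - 8*x^4*y^3 - x^4*y*z^2 - 3*x^2*y^5 - 5*x^2*y^3*z^2 + 3*x^3*y^2*z + x*y^4*z + 2*x*y^2*z^3 + 8*x^4*y + 16*x^2*y^3 + 3*x^2*y*z^2 + y^5 + y^3*z^2 - x^3*z - 7*x*y^2*z - 16*x^2*y - 5*y^3 - y*z^2 + 2*x*z + 5*y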